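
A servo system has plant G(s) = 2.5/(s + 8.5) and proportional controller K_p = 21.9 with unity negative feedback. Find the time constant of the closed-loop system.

Closed-loop transfer function: T(s) = K_p·G(s)/(1 + K_p·G(s)) = 54.75/(s + 8.5 + 54.75) = 54.75/(s + 63.25).
Time constant τ = 1/63.25 = 0.0158 s.

τ = 0.0158 s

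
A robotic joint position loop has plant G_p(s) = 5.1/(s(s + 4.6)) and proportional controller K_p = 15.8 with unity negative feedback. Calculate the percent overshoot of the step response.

Closed-loop characteristic equation: s² + 4.6s + 80.58 = 0, so ω_n = 8.977 rad/s and ζ = 4.6/(2·8.977) = 0.2562.
%OS = 100·exp(−πζ/√(1−ζ²)) = 100·exp(−π·0.2562/√0.9344) = 43.5%.

43.5%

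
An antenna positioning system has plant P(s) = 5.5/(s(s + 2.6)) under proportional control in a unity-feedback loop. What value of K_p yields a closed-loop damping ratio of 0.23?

K_p = 5.81

Closed-loop characteristic equation: s² + 2.6s + K_p·5.5 = 0.
So ω_n = √(5.5K_p) and 2ζω_n = 2.6, giving ζ = 2.6/(2√(5.5K_p)).
Setting ζ = 0.23: √(5.5K_p) = 2.6/(2·0.23) = 5.652, so K_p = 31.95/5.5 = 5.81.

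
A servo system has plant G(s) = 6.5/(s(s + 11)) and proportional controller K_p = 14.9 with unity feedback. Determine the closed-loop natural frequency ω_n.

ω_n = 9.84 rad/s

1 + K_p·G(s) = 0 gives s² + 11s + 96.85 = 0.
Matching s² + 2ζω_n s + ω_n²: ω_n = √96.85 = 9.841 rad/s and 2ζω_n = 11, so ζ = 11/(2·9.841) = 0.559.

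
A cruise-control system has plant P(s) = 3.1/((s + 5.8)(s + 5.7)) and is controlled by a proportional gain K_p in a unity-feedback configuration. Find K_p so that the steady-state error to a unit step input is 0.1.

The loop is type 0, so e_ss(step) = 1/(1 + K_pos) with K_pos = K_p·P(0).
P(0) = 0.09377. Require 1/(1 + K_p·0.09377) = 0.1, so 1 + 0.09377·K_p = 10.
K_p = (10 − 1)/0.09377 = 96.

K_p = 96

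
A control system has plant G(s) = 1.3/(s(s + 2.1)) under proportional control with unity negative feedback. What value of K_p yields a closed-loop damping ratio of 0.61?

Closed-loop characteristic equation: s² + 2.1s + K_p·1.3 = 0.
So ω_n = √(1.3K_p) and 2ζω_n = 2.1, giving ζ = 2.1/(2√(1.3K_p)).
Setting ζ = 0.61: √(1.3K_p) = 2.1/(2·0.61) = 1.721, so K_p = 2.963/1.3 = 2.28.

K_p = 2.28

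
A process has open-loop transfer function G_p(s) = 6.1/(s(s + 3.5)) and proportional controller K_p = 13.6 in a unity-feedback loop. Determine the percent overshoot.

54.1%

From 1 + K_pG_p(s) = 0: s² + 3.5s + 82.96 = 0 ⇒ ω_n = 9.108, ζ = 0.1921.
%OS = 100·exp(−πζ/√(1−ζ²)) = 100·exp(−π·0.1921/√0.9631) = 54.1%.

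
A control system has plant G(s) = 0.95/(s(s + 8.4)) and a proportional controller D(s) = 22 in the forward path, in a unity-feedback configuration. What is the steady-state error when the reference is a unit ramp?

0.402

The loop has one pole at the origin (type 1). Velocity error constant K_v = lim_{s→0} s·D(s)G(s) = 22·0.95/8.4 = 2.488.
Steady-state error to a unit ramp: e_ss = 1/K_v = 0.402.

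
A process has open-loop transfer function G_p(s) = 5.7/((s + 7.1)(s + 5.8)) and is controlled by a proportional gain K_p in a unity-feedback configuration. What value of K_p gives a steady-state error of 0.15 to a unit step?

K_p = 40.9

The loop is type 0, so e_ss(step) = 1/(1 + K_pos) with K_pos = K_p·G_p(0).
G_p(0) = 0.1384. Require 1/(1 + K_p·0.1384) = 0.15, so 1 + 0.1384·K_p = 6.667.
K_p = (6.667 − 1)/0.1384 = 40.9.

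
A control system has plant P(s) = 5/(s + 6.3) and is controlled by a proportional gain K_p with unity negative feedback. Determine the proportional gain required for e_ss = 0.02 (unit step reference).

K_p = 61.7

Steady-state error for a unit step on this type-0 loop is 1/(1 + K_p·P(0)).
P(0) = 0.7937. Require 1/(1 + K_p·0.7937) = 0.02, so 1 + 0.7937·K_p = 50.
K_p = (50 − 1)/0.7937 = 61.7.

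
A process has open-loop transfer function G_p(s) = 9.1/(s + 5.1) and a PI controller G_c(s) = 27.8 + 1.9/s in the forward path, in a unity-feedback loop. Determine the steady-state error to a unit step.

The open loop G_c(s)G_p(s) has a pole at the origin (type 1), so the static position error constant is infinite and e_ss = 1/(1+∞) = 0.

0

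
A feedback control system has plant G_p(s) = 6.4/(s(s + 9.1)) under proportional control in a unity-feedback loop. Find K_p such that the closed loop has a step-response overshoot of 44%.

K_p = 50.6

From %OS = 100·exp(−πζ/√(1−ζ²)) = 44%, ζ = −ln(0.44)/√(π²+ln²(0.44)) = 0.2528.
Characteristic equation s² + 9.1s + 6.4K_p = 0 gives ζ = 9.1/(2√(6.4K_p)).
Setting ζ = 0.2528: √(6.4K_p) = 9.1/(2·0.2528) = 18, so K_p = 323.9/6.4 = 50.6.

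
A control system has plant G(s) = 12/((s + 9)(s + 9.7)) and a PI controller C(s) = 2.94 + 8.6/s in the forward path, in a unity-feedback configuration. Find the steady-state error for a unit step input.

The open loop C(s)G(s) has a pole at the origin (type 1), so the static position error constant is infinite and e_ss = 1/(1+∞) = 0.

0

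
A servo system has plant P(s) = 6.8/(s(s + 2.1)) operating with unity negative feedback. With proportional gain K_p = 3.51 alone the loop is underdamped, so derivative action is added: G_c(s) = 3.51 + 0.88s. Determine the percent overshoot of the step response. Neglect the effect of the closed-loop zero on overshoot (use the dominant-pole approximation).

0.978%

Forward path: (3.51 + 0.88s)·6.8/(s(s+2.1)). The closed-loop characteristic equation is s² + (2.1 + 6.8·0.88)s + 6.8·3.51 = 0.
That is s² + 8.084s + 23.87 = 0, so ω_n = 4.885 rad/s and ζ = 8.084/(2·4.885) = 0.8273.
%OS = 100·exp(−πζ/√(1−ζ²)) = 0.978%.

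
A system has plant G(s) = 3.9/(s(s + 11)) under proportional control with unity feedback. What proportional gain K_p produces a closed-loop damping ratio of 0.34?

K_p = 67.1

Closed-loop characteristic equation: s² + 11s + K_p·3.9 = 0.
So ω_n = √(3.9K_p) and 2ζω_n = 11, giving ζ = 11/(2√(3.9K_p)).
Setting ζ = 0.34: √(3.9K_p) = 11/(2·0.34) = 16.18, so K_p = 261.7/3.9 = 67.1.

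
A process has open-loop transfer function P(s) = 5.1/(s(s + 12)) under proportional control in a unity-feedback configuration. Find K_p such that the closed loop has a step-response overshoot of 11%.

K_p = 21.4

From %OS = 100·exp(−πζ/√(1−ζ²)) = 11%, ζ = −ln(0.11)/√(π²+ln²(0.11)) = 0.5749.
Characteristic equation s² + 12s + 5.1K_p = 0 gives ζ = 12/(2√(5.1K_p)).
Setting ζ = 0.5749: √(5.1K_p) = 12/(2·0.5749) = 10.44, so K_p = 108.9/5.1 = 21.4.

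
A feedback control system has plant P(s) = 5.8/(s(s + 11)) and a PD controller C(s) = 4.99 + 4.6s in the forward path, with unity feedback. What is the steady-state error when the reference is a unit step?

The open loop C(s)P(s) has a pole at the origin (type 1), so the static position error constant is infinite and e_ss = 1/(1+∞) = 0.

0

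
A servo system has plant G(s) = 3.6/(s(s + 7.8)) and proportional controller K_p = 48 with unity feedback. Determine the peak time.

From 1 + K_pG(s) = 0: s² + 7.8s + 172.8 = 0 ⇒ ω_n = 13.15, ζ = 0.2967.
Damped frequency ω_d = ω_n√(1−ζ²) = 12.55 rad/s, so peak time T_p = π/ω_d = 0.25 s.

T_p = 0.25 s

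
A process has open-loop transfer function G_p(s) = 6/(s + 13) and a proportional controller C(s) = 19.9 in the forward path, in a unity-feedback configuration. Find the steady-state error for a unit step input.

0.0982

The loop is type 0. Static position error constant K_pos = C(0)·G_p(0) = 19.9·0.4615 = 9.185.
Steady-state error to a unit step: e_ss = 1/(1+K_pos) = 1/10.18 = 0.0982.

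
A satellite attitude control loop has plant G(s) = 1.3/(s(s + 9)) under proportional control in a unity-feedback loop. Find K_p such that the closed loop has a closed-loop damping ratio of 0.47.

Closed-loop characteristic equation: s² + 9s + K_p·1.3 = 0.
So ω_n = √(1.3K_p) and 2ζω_n = 9, giving ζ = 9/(2√(1.3K_p)).
Setting ζ = 0.47: √(1.3K_p) = 9/(2·0.47) = 9.574, so K_p = 91.67/1.3 = 70.5.

K_p = 70.5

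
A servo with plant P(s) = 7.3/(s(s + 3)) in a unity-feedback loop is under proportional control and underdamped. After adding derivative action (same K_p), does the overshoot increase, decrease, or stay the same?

The derivative term adds K·K_d to the s-coefficient of the characteristic equation, raising 2ζω_n while ω_n is unchanged; ζ increases, so overshoot decreases.

decrease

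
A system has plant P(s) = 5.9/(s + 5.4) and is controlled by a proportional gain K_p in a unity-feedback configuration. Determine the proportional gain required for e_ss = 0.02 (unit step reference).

K_p = 44.8

For a type-0 loop with proportional control, e_ss = 1/(1 + K_p·P(0)).
P(0) = 1.093. Require 1/(1 + K_p·1.093) = 0.02, so 1 + 1.093·K_p = 50.
K_p = (50 − 1)/1.093 = 44.8.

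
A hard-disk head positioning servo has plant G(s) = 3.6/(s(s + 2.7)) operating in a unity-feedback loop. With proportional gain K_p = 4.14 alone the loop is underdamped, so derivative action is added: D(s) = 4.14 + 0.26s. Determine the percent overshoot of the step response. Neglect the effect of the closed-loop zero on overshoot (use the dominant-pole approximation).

18.7%

Forward path: (4.14 + 0.26s)·3.6/(s(s+2.7)). The closed-loop characteristic equation is s² + (2.7 + 3.6·0.26)s + 3.6·4.14 = 0.
That is s² + 3.636s + 14.9 = 0, so ω_n = 3.861 rad/s and ζ = 3.636/(2·3.861) = 0.4709.
%OS = 100·exp(−πζ/√(1−ζ²)) = 18.7%.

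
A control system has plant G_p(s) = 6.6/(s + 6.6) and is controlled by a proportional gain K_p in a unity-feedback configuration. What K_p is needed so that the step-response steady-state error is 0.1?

K_p = 9

For a type-0 loop with proportional control, e_ss = 1/(1 + K_p·G_p(0)).
G_p(0) = 1. Require 1/(1 + K_p·1) = 0.1, so 1 + 1·K_p = 10.
K_p = (10 − 1)/1 = 9.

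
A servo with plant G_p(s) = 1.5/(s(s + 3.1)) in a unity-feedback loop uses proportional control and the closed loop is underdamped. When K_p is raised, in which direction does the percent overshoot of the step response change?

ζ = 3.1/(2√(1.5K_p)) decreases as K_p grows; lower damping means more overshoot.

increase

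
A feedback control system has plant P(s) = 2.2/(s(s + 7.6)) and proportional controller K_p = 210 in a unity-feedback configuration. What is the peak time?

From 1 + K_pP(s) = 0: s² + 7.6s + 462 = 0 ⇒ ω_n = 21.49, ζ = 0.1768.
Damped frequency ω_d = ω_n√(1−ζ²) = 21.16 rad/s, so peak time T_p = π/ω_d = 0.148 s.

T_p = 0.148 s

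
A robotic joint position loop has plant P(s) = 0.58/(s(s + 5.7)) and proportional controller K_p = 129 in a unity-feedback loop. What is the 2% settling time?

T_s ≈ 1.4 s

From 1 + K_pP(s) = 0: s² + 5.7s + 74.82 = 0 ⇒ ω_n = 8.65, ζ = 0.3295.
2% settling time T_s ≈ 4/(ζω_n) = 4/2.85 = 1.4 s.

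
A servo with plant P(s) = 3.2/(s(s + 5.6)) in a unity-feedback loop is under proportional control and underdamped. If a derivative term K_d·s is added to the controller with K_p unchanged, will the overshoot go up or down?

decrease

The derivative term adds K·K_d to the s-coefficient of the characteristic equation, raising 2ζω_n while ω_n is unchanged; ζ increases, so overshoot decreases.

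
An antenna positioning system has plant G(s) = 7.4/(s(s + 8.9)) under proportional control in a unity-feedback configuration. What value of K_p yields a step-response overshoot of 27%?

K_p = 18.1

From %OS = 100·exp(−πζ/√(1−ζ²)) = 27%, ζ = −ln(0.27)/√(π²+ln²(0.27)) = 0.3847.
Characteristic equation s² + 8.9s + 7.4K_p = 0 gives ζ = 8.9/(2√(7.4K_p)).
Setting ζ = 0.3847: √(7.4K_p) = 8.9/(2·0.3847) = 11.57, so K_p = 133.8/7.4 = 18.1.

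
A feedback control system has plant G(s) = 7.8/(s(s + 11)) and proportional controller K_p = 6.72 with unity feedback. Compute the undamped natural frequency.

1 + K_p·G(s) = 0 gives s² + 11s + 52.42 = 0.
Matching s² + 2ζω_n s + ω_n²: ω_n = √52.42 = 7.24 rad/s and 2ζω_n = 11, so ζ = 11/(2·7.24) = 0.76.

ω_n = 7.24 rad/s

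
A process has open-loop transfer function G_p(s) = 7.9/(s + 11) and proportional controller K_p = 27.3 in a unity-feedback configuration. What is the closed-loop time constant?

Closed-loop transfer function: T(s) = K_p·G_p(s)/(1 + K_p·G_p(s)) = 215.7/(s + 11 + 215.7) = 215.7/(s + 226.7).
Time constant τ = 1/226.7 = 0.00441 s.

τ = 0.00441 s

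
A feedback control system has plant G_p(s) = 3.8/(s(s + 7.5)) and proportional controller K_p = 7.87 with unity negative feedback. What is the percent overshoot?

The closed-loop denominator s² + 7.5s + 29.91 gives ω_n = √29.91 = 5.469 and ζ = 7.5/(2ω_n) = 0.6857.
%OS = 100·exp(−πζ/√(1−ζ²)) = 100·exp(−π·0.6857/√0.5298) = 5.18%.

5.18%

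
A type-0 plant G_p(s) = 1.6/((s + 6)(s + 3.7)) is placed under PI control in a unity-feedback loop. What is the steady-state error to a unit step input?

The PI controller's integrator makes the forward path type 1, so e_ss to a step is zero.

0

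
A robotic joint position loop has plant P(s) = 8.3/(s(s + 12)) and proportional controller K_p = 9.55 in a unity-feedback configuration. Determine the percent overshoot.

From 1 + K_pP(s) = 0: s² + 12s + 79.27 = 0 ⇒ ω_n = 8.903, ζ = 0.6739.
%OS = 100·exp(−πζ/√(1−ζ²)) = 100·exp(−π·0.6739/√0.5458) = 5.69%.

5.69%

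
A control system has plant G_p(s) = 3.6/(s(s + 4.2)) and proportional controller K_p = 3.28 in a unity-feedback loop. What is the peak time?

T_p = 1.16 s

From 1 + K_pG_p(s) = 0: s² + 4.2s + 11.81 = 0 ⇒ ω_n = 3.436, ζ = 0.6111.
Damped frequency ω_d = ω_n√(1−ζ²) = 2.72 rad/s, so peak time T_p = π/ω_d = 1.16 s.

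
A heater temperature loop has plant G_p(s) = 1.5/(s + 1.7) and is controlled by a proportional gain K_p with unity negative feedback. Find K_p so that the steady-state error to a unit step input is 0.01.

The loop is type 0, so e_ss(step) = 1/(1 + K_pos) with K_pos = K_p·G_p(0).
G_p(0) = 0.8824. Require 1/(1 + K_p·0.8824) = 0.01, so 1 + 0.8824·K_p = 100.
K_p = (100 − 1)/0.8824 = 112.

K_p = 112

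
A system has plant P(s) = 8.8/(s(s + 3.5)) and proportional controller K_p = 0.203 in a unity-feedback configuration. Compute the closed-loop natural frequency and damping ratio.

ω_n = 1.34 rad/s, ζ = 1.31

1 + K_p·P(s) = 0 gives s² + 3.5s + 1.786 = 0.
Matching s² + 2ζω_n s + ω_n²: ω_n = √1.786 = 1.337 rad/s and 2ζω_n = 3.5, so ζ = 3.5/(2·1.337) = 1.31.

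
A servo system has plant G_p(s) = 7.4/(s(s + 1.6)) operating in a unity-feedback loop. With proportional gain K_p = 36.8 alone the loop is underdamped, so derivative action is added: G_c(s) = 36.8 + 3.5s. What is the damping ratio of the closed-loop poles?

ζ = 0.833

Forward path: (36.8 + 3.5s)·7.4/(s(s+1.6)). The closed-loop characteristic equation is s² + (1.6 + 7.4·3.5)s + 7.4·36.8 = 0.
That is s² + 27.5s + 272.3 = 0, so ω_n = 16.5 rad/s and ζ = 27.5/(2·16.5) = 0.8332.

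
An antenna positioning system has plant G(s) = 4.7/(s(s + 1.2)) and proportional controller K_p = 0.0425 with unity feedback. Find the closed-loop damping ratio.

1 + K_p·G(s) = 0 gives s² + 1.2s + 0.1998 = 0.
So ω_n² = 0.1998 ⇒ ω_n = 0.4469 rad/s, and ζ = 1.2/(2ω_n) = 1.34.

ζ = 1.34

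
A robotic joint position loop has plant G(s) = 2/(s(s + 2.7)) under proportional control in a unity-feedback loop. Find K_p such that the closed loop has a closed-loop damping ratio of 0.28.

Closed-loop characteristic equation: s² + 2.7s + K_p·2 = 0.
So ω_n = √(2K_p) and 2ζω_n = 2.7, giving ζ = 2.7/(2√(2K_p)).
Setting ζ = 0.28: √(2K_p) = 2.7/(2·0.28) = 4.821, so K_p = 23.25/2 = 11.6.

K_p = 11.6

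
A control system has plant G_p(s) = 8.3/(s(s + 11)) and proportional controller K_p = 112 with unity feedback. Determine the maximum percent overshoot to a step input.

From 1 + K_pG_p(s) = 0: s² + 11s + 929.6 = 0 ⇒ ω_n = 30.49, ζ = 0.1804.
%OS = 100·exp(−πζ/√(1−ζ²)) = 100·exp(−π·0.1804/√0.9675) = 56.2%.

56.2%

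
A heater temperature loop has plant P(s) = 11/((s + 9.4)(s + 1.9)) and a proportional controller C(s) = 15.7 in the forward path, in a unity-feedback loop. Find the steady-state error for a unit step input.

0.0937

The loop is type 0. Static position error constant K_pos = C(0)·P(0) = 15.7·0.6159 = 9.67.
Steady-state error to a unit step: e_ss = 1/(1+K_pos) = 1/10.67 = 0.0937.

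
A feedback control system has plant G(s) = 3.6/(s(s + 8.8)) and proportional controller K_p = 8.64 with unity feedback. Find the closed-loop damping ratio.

ζ = 0.789

1 + K_p·G(s) = 0 gives s² + 8.8s + 31.1 = 0.
Matching s² + 2ζω_n s + ω_n²: ω_n = √31.1 = 5.577 rad/s and 2ζω_n = 8.8, so ζ = 8.8/(2·5.577) = 0.789.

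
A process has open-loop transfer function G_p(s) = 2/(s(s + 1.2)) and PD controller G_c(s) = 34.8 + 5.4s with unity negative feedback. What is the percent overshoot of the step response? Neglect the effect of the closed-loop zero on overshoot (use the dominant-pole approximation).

Forward path: (34.8 + 5.4s)·2/(s(s+1.2)). The closed-loop characteristic equation is s² + (1.2 + 2·5.4)s + 2·34.8 = 0.
That is s² + 12s + 69.6 = 0, so ω_n = 8.343 rad/s and ζ = 12/(2·8.343) = 0.7192.
%OS = 100·exp(−πζ/√(1−ζ²)) = 3.87%.

3.87%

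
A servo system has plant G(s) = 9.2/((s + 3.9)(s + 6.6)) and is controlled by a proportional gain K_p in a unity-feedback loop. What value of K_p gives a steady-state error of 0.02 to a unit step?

K_p = 137

Steady-state error for a unit step on this type-0 loop is 1/(1 + K_p·G(0)).
G(0) = 0.3574. Require 1/(1 + K_p·0.3574) = 0.02, so 1 + 0.3574·K_p = 50.
K_p = (50 − 1)/0.3574 = 137.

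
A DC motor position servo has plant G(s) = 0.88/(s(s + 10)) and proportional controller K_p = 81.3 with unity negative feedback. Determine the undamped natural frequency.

ω_n = 8.46 rad/s

1 + K_p·G(s) = 0 gives s² + 10s + 71.54 = 0.
Matching s² + 2ζω_n s + ω_n²: ω_n = √71.54 = 8.458 rad/s and 2ζω_n = 10, so ζ = 10/(2·8.458) = 0.591.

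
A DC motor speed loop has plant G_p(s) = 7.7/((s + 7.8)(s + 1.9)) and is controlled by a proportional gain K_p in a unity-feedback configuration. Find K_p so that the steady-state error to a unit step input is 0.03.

K_p = 62.2

The loop is type 0, so e_ss(step) = 1/(1 + K_pos) with K_pos = K_p·G_p(0).
G_p(0) = 0.5196. Require 1/(1 + K_p·0.5196) = 0.03, so 1 + 0.5196·K_p = 33.33.
K_p = (33.33 − 1)/0.5196 = 62.2.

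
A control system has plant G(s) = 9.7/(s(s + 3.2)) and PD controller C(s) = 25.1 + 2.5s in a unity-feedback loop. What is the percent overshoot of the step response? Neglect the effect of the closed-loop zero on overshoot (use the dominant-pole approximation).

0.3%

Forward path: (25.1 + 2.5s)·9.7/(s(s+3.2)). The closed-loop characteristic equation is s² + (3.2 + 9.7·2.5)s + 9.7·25.1 = 0.
That is s² + 27.45s + 243.5 = 0, so ω_n = 15.6 rad/s and ζ = 27.45/(2·15.6) = 0.8796.
%OS = 100·exp(−πζ/√(1−ζ²)) = 0.3%.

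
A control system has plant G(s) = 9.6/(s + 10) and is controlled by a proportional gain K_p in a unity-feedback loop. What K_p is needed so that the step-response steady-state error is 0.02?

The loop is type 0, so e_ss(step) = 1/(1 + K_pos) with K_pos = K_p·G(0).
G(0) = 0.96. Require 1/(1 + K_p·0.96) = 0.02, so 1 + 0.96·K_p = 50.
K_p = (50 − 1)/0.96 = 51.

K_p = 51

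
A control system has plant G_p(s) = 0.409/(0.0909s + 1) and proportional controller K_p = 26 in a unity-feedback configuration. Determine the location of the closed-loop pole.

s = -128

Closed loop: T(s) = K_p·G_p/(1+K_p·G_p) = 10.63/(0.0909s + 1 + 10.63), with pole at s = −(1 + 10.63)/0.0909 = −128.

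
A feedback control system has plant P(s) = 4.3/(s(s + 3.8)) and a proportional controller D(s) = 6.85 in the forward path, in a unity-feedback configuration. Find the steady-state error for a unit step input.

The open loop D(s)P(s) has a pole at the origin (type 1), so the static position error constant is infinite and e_ss = 1/(1+∞) = 0.

0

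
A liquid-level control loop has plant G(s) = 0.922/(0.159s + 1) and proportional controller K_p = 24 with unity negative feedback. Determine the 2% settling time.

T_s ≈ 0.0275 s

Closed loop: T(s) = K_p·G/(1+K_p·G) = 22.13/(0.159s + 1 + 22.13), with pole at s = −(1 + 22.13)/0.159 = −145.5.
τ = 1/145.5 = 0.006875 s, so 2% settling time ≈ 4τ = 0.0275 s.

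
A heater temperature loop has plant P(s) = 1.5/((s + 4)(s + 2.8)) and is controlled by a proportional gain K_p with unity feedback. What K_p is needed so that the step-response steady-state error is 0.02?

K_p = 366

The loop is type 0, so e_ss(step) = 1/(1 + K_pos) with K_pos = K_p·P(0).
P(0) = 0.1339. Require 1/(1 + K_p·0.1339) = 0.02, so 1 + 0.1339·K_p = 50.
K_p = (50 − 1)/0.1339 = 366.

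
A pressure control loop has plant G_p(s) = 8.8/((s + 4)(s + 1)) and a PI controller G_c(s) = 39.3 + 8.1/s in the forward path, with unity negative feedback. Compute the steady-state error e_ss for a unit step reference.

0

The open loop G_c(s)G_p(s) has a pole at the origin (type 1), so the static position error constant is infinite and e_ss = 1/(1+∞) = 0.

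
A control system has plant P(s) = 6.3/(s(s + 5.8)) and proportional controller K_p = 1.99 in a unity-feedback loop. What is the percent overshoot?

1.13%

From 1 + K_pP(s) = 0: s² + 5.8s + 12.54 = 0 ⇒ ω_n = 3.541, ζ = 0.819.
%OS = 100·exp(−πζ/√(1−ζ²)) = 100·exp(−π·0.819/√0.3292) = 1.13%.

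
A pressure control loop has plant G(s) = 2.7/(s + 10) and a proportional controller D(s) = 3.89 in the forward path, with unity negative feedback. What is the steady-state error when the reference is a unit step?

0.488

The loop is type 0. Static position error constant K_pos = D(0)·G(0) = 3.89·0.27 = 1.05.
Steady-state error to a unit step: e_ss = 1/(1+K_pos) = 1/2.05 = 0.488.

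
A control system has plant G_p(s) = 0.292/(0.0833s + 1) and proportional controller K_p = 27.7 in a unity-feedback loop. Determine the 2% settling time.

Closed loop: T(s) = K_p·G_p/(1+K_p·G_p) = 8.088/(0.0833s + 1 + 8.088), with pole at s = −(1 + 8.088)/0.0833 = −109.1.
τ = 1/109.1 = 0.009166 s, so 2% settling time ≈ 4τ = 0.0367 s.

T_s ≈ 0.0367 s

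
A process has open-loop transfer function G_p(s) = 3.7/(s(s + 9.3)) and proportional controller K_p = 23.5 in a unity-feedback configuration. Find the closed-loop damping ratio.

1 + K_p·G_p(s) = 0 gives s² + 9.3s + 86.95 = 0.
So ω_n² = 86.95 ⇒ ω_n = 9.325 rad/s, and ζ = 9.3/(2ω_n) = 0.499.

ζ = 0.499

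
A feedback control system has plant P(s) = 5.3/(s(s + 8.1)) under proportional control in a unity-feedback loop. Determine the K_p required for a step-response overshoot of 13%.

K_p = 10.4

From %OS = 100·exp(−πζ/√(1−ζ²)) = 13%, ζ = −ln(0.13)/√(π²+ln²(0.13)) = 0.5446.
Characteristic equation s² + 8.1s + 5.3K_p = 0 gives ζ = 8.1/(2√(5.3K_p)).
Setting ζ = 0.5446: √(5.3K_p) = 8.1/(2·0.5446) = 7.436, so K_p = 55.29/5.3 = 10.4.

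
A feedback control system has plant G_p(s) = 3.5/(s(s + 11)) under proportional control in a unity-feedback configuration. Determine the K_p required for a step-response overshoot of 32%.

K_p = 74.3

From %OS = 100·exp(−πζ/√(1−ζ²)) = 32%, ζ = −ln(0.32)/√(π²+ln²(0.32)) = 0.341.
Characteristic equation s² + 11s + 3.5K_p = 0 gives ζ = 11/(2√(3.5K_p)).
Setting ζ = 0.341: √(3.5K_p) = 11/(2·0.341) = 16.13, so K_p = 260.2/3.5 = 74.3.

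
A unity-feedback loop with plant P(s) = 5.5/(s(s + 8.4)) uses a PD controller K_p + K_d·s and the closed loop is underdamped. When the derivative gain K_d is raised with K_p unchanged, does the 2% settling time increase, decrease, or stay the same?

Characteristic equation s² + (8.4 + 5.5K_d)s + 5.5K_p = 0: raising K_d increases ζω_n = (8.4+5.5K_d)/2 while the loop stays underdamped, so T_s ≈ 4/(ζω_n) decreases.

decrease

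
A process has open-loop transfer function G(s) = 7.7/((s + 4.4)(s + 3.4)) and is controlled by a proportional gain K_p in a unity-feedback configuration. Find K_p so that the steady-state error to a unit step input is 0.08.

The loop is type 0, so e_ss(step) = 1/(1 + K_pos) with K_pos = K_p·G(0).
G(0) = 0.5147. Require 1/(1 + K_p·0.5147) = 0.08, so 1 + 0.5147·K_p = 12.5.
K_p = (12.5 − 1)/0.5147 = 22.3.

K_p = 22.3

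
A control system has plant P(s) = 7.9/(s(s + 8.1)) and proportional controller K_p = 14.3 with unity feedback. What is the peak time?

T_p = 0.32 s

The closed-loop denominator s² + 8.1s + 113 gives ω_n = √113 = 10.63 and ζ = 8.1/(2ω_n) = 0.381.
Damped frequency ω_d = ω_n√(1−ζ²) = 9.827 rad/s, so peak time T_p = π/ω_d = 0.32 s.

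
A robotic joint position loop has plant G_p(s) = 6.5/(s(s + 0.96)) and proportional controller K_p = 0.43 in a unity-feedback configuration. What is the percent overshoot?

Closed-loop characteristic equation: s² + 0.96s + 2.795 = 0, so ω_n = 1.672 rad/s and ζ = 0.96/(2·1.672) = 0.2871.
%OS = 100·exp(−πζ/√(1−ζ²)) = 100·exp(−π·0.2871/√0.9176) = 39%.

39%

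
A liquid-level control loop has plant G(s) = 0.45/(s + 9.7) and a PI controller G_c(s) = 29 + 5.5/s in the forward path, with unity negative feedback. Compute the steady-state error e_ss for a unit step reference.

0

The open loop G_c(s)G(s) has a pole at the origin (type 1), so the static position error constant is infinite and e_ss = 1/(1+∞) = 0.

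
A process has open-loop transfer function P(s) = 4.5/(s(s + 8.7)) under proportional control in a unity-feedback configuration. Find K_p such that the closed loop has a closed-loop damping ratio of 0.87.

Closed-loop characteristic equation: s² + 8.7s + K_p·4.5 = 0.
So ω_n = √(4.5K_p) and 2ζω_n = 8.7, giving ζ = 8.7/(2√(4.5K_p)).
Setting ζ = 0.87: √(4.5K_p) = 8.7/(2·0.87) = 5, so K_p = 25/4.5 = 5.56.

K_p = 5.56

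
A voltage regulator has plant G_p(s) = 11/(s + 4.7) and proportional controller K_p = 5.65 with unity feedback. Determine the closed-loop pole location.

Closed-loop transfer function: T(s) = K_p·G_p(s)/(1 + K_p·G_p(s)) = 62.15/(s + 4.7 + 62.15) = 62.15/(s + 66.85).
The closed-loop pole is at s = −66.85.

s = -66.85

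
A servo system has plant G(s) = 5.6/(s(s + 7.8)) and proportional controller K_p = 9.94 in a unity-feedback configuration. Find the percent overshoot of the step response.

Closed-loop characteristic equation: s² + 7.8s + 55.66 = 0, so ω_n = 7.461 rad/s and ζ = 7.8/(2·7.461) = 0.5227.
%OS = 100·exp(−πζ/√(1−ζ²)) = 100·exp(−π·0.5227/√0.7268) = 14.6%.

14.6%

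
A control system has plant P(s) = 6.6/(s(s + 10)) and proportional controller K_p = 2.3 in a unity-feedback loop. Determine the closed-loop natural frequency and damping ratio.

ω_n = 3.9 rad/s, ζ = 1.28

With unity feedback the closed-loop characteristic equation is s² + 10s + 2.3·6.6 = s² + 10s + 15.18 = 0.
Matching s² + 2ζω_n s + ω_n²: ω_n = √15.18 = 3.896 rad/s and 2ζω_n = 10, so ζ = 10/(2·3.896) = 1.28.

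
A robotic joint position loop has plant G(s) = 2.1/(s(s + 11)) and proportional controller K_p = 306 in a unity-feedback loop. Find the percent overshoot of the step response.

The closed-loop denominator s² + 11s + 642.6 gives ω_n = √642.6 = 25.35 and ζ = 11/(2ω_n) = 0.217.
%OS = 100·exp(−πζ/√(1−ζ²)) = 100·exp(−π·0.217/√0.9529) = 49.7%.

49.7%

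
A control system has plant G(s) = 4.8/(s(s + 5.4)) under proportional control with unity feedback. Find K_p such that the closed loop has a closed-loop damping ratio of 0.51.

K_p = 5.84

Closed-loop characteristic equation: s² + 5.4s + K_p·4.8 = 0.
So ω_n = √(4.8K_p) and 2ζω_n = 5.4, giving ζ = 5.4/(2√(4.8K_p)).
Setting ζ = 0.51: √(4.8K_p) = 5.4/(2·0.51) = 5.294, so K_p = 28.03/4.8 = 5.84.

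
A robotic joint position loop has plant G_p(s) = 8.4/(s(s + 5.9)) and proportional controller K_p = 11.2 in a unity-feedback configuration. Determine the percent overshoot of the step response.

From 1 + K_pG_p(s) = 0: s² + 5.9s + 94.08 = 0 ⇒ ω_n = 9.699, ζ = 0.3041.
%OS = 100·exp(−πζ/√(1−ζ²)) = 100·exp(−π·0.3041/√0.9075) = 36.7%.

36.7%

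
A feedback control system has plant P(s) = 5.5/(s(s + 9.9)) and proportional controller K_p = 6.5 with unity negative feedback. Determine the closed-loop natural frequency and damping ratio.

ω_n = 5.98 rad/s, ζ = 0.828

The closed-loop denominator is s(s+9.9) + 6.5·5.5 = s² + 9.9s + 35.75.
So ω_n² = 35.75 ⇒ ω_n = 5.979 rad/s, and ζ = 9.9/(2ω_n) = 0.828.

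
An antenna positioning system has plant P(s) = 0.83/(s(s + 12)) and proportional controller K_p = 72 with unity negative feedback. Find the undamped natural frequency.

ω_n = 7.73 rad/s

The closed-loop denominator is s(s+12) + 72·0.83 = s² + 12s + 59.76.
Matching s² + 2ζω_n s + ω_n²: ω_n = √59.76 = 7.73 rad/s and 2ζω_n = 12, so ζ = 12/(2·7.73) = 0.776.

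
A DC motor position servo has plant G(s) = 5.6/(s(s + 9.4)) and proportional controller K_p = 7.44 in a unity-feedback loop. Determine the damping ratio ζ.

The closed-loop denominator is s(s+9.4) + 7.44·5.6 = s² + 9.4s + 41.66.
So ω_n² = 41.66 ⇒ ω_n = 6.455 rad/s, and ζ = 9.4/(2ω_n) = 0.728.

ζ = 0.728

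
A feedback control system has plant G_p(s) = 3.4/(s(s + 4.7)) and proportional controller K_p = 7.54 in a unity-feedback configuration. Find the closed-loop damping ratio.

With unity feedback the closed-loop characteristic equation is s² + 4.7s + 7.54·3.4 = s² + 4.7s + 25.64 = 0.
Matching s² + 2ζω_n s + ω_n²: ω_n = √25.64 = 5.063 rad/s and 2ζω_n = 4.7, so ζ = 4.7/(2·5.063) = 0.464.

ζ = 0.464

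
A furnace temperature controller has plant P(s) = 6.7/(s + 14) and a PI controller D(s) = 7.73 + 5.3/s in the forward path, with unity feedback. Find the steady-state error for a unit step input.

0

The open loop D(s)P(s) has a pole at the origin (type 1), so the static position error constant is infinite and e_ss = 1/(1+∞) = 0.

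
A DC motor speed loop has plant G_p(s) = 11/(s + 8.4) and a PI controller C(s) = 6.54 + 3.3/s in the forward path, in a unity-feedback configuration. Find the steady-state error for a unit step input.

0

The open loop C(s)G_p(s) has a pole at the origin (type 1), so the static position error constant is infinite and e_ss = 1/(1+∞) = 0.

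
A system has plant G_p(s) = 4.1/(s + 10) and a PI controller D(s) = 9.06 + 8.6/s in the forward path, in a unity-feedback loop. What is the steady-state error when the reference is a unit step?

The open loop D(s)G_p(s) has a pole at the origin (type 1), so the static position error constant is infinite and e_ss = 1/(1+∞) = 0.

0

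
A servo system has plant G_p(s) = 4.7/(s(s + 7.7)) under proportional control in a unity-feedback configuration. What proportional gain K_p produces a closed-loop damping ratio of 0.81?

K_p = 4.81

Closed-loop characteristic equation: s² + 7.7s + K_p·4.7 = 0.
So ω_n = √(4.7K_p) and 2ζω_n = 7.7, giving ζ = 7.7/(2√(4.7K_p)).
Setting ζ = 0.81: √(4.7K_p) = 7.7/(2·0.81) = 4.753, so K_p = 22.59/4.7 = 4.81.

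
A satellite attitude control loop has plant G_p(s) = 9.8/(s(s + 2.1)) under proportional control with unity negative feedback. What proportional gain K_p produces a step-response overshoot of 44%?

From %OS = 100·exp(−πζ/√(1−ζ²)) = 44%, ζ = −ln(0.44)/√(π²+ln²(0.44)) = 0.2528.
Characteristic equation s² + 2.1s + 9.8K_p = 0 gives ζ = 2.1/(2√(9.8K_p)).
Setting ζ = 0.2528: √(9.8K_p) = 2.1/(2·0.2528) = 4.153, so K_p = 17.25/9.8 = 1.76.

K_p = 1.76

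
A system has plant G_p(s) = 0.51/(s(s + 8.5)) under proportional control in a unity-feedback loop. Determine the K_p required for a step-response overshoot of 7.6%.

From %OS = 100·exp(−πζ/√(1−ζ²)) = 7.6%, ζ = −ln(0.076)/√(π²+ln²(0.076)) = 0.6342.
Characteristic equation s² + 8.5s + 0.51K_p = 0 gives ζ = 8.5/(2√(0.51K_p)).
Setting ζ = 0.6342: √(0.51K_p) = 8.5/(2·0.6342) = 6.701, so K_p = 44.91/0.51 = 88.1.

K_p = 88.1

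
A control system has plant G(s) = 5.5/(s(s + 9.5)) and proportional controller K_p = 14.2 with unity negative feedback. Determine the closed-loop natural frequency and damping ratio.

With unity feedback the closed-loop characteristic equation is s² + 9.5s + 14.2·5.5 = s² + 9.5s + 78.1 = 0.
So ω_n² = 78.1 ⇒ ω_n = 8.837 rad/s, and ζ = 9.5/(2ω_n) = 0.537.

ω_n = 8.84 rad/s, ζ = 0.537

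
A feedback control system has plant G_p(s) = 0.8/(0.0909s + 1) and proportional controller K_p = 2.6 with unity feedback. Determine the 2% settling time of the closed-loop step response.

Closed loop: T(s) = K_p·G_p/(1+K_p·G_p) = 2.08/(0.0909s + 1 + 2.08), with pole at s = −(1 + 2.08)/0.0909 = −33.88.
τ = 1/33.88 = 0.02951 s, so 2% settling time ≈ 4τ = 0.118 s.

T_s ≈ 0.118 s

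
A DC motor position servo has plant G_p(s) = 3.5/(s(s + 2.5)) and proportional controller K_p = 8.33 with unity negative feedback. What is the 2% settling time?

T_s ≈ 3.2 s

The closed-loop denominator s² + 2.5s + 29.16 gives ω_n = √29.16 = 5.4 and ζ = 2.5/(2ω_n) = 0.2315.
2% settling time T_s ≈ 4/(ζω_n) = 4/1.25 = 3.2 s.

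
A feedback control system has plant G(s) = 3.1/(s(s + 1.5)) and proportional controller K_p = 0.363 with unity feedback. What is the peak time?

The closed-loop denominator s² + 1.5s + 1.125 gives ω_n = √1.125 = 1.061 and ζ = 1.5/(2ω_n) = 0.707.
Damped frequency ω_d = ω_n√(1−ζ²) = 0.7502 rad/s, so peak time T_p = π/ω_d = 4.19 s.

T_p = 4.19 s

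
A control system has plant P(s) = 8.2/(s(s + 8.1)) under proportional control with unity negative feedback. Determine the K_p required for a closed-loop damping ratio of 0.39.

K_p = 13.2

Closed-loop characteristic equation: s² + 8.1s + K_p·8.2 = 0.
So ω_n = √(8.2K_p) and 2ζω_n = 8.1, giving ζ = 8.1/(2√(8.2K_p)).
Setting ζ = 0.39: √(8.2K_p) = 8.1/(2·0.39) = 10.38, so K_p = 107.8/8.2 = 13.2.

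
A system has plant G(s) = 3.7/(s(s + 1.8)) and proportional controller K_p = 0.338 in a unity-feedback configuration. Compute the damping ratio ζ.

ζ = 0.805

The closed-loop denominator is s(s+1.8) + 0.338·3.7 = s² + 1.8s + 1.251.
Matching s² + 2ζω_n s + ω_n²: ω_n = √1.251 = 1.118 rad/s and 2ζω_n = 1.8, so ζ = 1.8/(2·1.118) = 0.805.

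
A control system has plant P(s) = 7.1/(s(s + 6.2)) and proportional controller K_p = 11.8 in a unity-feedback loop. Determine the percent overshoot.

From 1 + K_pP(s) = 0: s² + 6.2s + 83.78 = 0 ⇒ ω_n = 9.153, ζ = 0.3387.
%OS = 100·exp(−πζ/√(1−ζ²)) = 100·exp(−π·0.3387/√0.8853) = 32.3%.

32.3%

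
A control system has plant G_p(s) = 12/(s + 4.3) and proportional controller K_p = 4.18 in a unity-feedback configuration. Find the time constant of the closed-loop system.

Closed-loop transfer function: T(s) = K_p·G_p(s)/(1 + K_p·G_p(s)) = 50.16/(s + 4.3 + 50.16) = 50.16/(s + 54.46).
Time constant τ = 1/54.46 = 0.0184 s.

τ = 0.0184 s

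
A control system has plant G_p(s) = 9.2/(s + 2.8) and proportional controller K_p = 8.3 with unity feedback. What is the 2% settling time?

T_s ≈ 0.0505 s

Closed-loop transfer function: T(s) = K_p·G_p(s)/(1 + K_p·G_p(s)) = 76.36/(s + 2.8 + 76.36) = 76.36/(s + 79.16).
Time constant τ = 1/79.16 = 0.01263 s, so the 2% settling time is about 4τ = 0.0505 s.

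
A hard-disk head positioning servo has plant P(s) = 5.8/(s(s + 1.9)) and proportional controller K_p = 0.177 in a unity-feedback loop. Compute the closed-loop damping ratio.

ζ = 0.938

1 + K_p·P(s) = 0 gives s² + 1.9s + 1.027 = 0.
So ω_n² = 1.027 ⇒ ω_n = 1.013 rad/s, and ζ = 1.9/(2ω_n) = 0.938.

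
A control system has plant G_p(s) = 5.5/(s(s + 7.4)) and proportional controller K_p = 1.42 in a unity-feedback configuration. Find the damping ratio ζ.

The closed-loop denominator is s(s+7.4) + 1.42·5.5 = s² + 7.4s + 7.81.
So ω_n² = 7.81 ⇒ ω_n = 2.795 rad/s, and ζ = 7.4/(2ω_n) = 1.32.

ζ = 1.32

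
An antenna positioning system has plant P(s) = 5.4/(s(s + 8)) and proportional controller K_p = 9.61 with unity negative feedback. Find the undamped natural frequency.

ω_n = 7.2 rad/s

With unity feedback the closed-loop characteristic equation is s² + 8s + 9.61·5.4 = s² + 8s + 51.89 = 0.
So ω_n² = 51.89 ⇒ ω_n = 7.204 rad/s, and ζ = 8/(2ω_n) = 0.555.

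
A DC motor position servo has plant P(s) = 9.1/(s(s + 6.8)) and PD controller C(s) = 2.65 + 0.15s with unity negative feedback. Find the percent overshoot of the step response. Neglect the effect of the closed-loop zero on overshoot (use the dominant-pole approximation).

Forward path: (2.65 + 0.15s)·9.1/(s(s+6.8)). The closed-loop characteristic equation is s² + (6.8 + 9.1·0.15)s + 9.1·2.65 = 0.
That is s² + 8.165s + 24.11 = 0, so ω_n = 4.911 rad/s and ζ = 8.165/(2·4.911) = 0.8313.
%OS = 100·exp(−πζ/√(1−ζ²)) = 0.91%.

0.91%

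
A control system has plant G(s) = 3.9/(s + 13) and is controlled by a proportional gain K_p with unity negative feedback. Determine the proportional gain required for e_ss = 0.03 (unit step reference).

Steady-state error for a unit step on this type-0 loop is 1/(1 + K_p·G(0)).
G(0) = 0.3. Require 1/(1 + K_p·0.3) = 0.03, so 1 + 0.3·K_p = 33.33.
K_p = (33.33 − 1)/0.3 = 108.

K_p = 108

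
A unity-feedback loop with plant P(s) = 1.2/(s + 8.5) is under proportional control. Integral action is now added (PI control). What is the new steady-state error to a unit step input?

The integrator makes K_pos = lim_{s→0} C(s)G(s) infinite, so e_ss = 1/(1+K_pos) = 0.

0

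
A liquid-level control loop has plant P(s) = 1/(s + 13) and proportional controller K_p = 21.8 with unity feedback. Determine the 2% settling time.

T_s ≈ 0.115 s

Closed-loop transfer function: T(s) = K_p·P(s)/(1 + K_p·P(s)) = 21.8/(s + 13 + 21.8) = 21.8/(s + 34.8).
Time constant τ = 1/34.8 = 0.02874 s, so the 2% settling time is about 4τ = 0.115 s.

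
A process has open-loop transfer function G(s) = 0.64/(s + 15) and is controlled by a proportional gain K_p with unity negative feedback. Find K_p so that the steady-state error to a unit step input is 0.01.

K_p = 2320

For a type-0 loop with proportional control, e_ss = 1/(1 + K_p·G(0)).
G(0) = 0.04267. Require 1/(1 + K_p·0.04267) = 0.01, so 1 + 0.04267·K_p = 100.
K_p = (100 − 1)/0.04267 = 2320.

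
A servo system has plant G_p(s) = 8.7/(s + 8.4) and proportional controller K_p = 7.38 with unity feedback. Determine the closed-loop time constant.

Closed-loop transfer function: T(s) = K_p·G_p(s)/(1 + K_p·G_p(s)) = 64.21/(s + 8.4 + 64.21) = 64.21/(s + 72.61).
Time constant τ = 1/72.61 = 0.0138 s.

τ = 0.0138 s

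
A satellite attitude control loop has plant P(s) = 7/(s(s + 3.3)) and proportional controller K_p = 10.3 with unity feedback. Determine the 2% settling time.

From 1 + K_pP(s) = 0: s² + 3.3s + 72.1 = 0 ⇒ ω_n = 8.491, ζ = 0.1943.
2% settling time T_s ≈ 4/(ζω_n) = 4/1.65 = 2.42 s.

T_s ≈ 2.42 s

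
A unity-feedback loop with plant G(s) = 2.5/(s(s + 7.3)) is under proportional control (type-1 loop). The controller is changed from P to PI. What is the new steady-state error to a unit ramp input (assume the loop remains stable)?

The integrator raises the loop to type 2, so K_v → ∞ and e_ss to a ramp is zero.

0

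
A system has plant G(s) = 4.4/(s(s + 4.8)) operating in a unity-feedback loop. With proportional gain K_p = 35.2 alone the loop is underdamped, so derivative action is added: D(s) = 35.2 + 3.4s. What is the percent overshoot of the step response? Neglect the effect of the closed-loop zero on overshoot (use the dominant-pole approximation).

1.65%

Forward path: (35.2 + 3.4s)·4.4/(s(s+4.8)). The closed-loop characteristic equation is s² + (4.8 + 4.4·3.4)s + 4.4·35.2 = 0.
That is s² + 19.76s + 154.9 = 0, so ω_n = 12.45 rad/s and ζ = 19.76/(2·12.45) = 0.7939.
%OS = 100·exp(−πζ/√(1−ζ²)) = 1.65%.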